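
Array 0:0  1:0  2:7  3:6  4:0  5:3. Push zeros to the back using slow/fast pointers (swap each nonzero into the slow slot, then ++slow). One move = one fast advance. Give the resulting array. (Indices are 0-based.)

(s=0,f=0) a[fast]=0 → fast++
(s=0,f=1) a[fast]=0 → fast++
(s=0,f=2) a[fast]=7≠0 swap→a[0]=7 → slow++,fast++
(s=1,f=3) a[fast]=6≠0 swap→a[1]=6 → slow++,fast++
(s=2,f=4) a[fast]=0 → fast++
(s=2,f=5) a[fast]=3≠0 swap→a[2]=3 → slow++,fast++

[7, 6, 3, 0, 0, 0]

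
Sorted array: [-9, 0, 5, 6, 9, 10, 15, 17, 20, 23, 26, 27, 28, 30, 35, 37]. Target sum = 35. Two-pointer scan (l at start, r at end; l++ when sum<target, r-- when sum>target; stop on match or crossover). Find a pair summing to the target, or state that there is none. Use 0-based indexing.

(0, 35)

[0,15] -9+37=28 <35 → l++
[1,15] 0+37=37 >35 → r--
[1,14] 0+35=35 → found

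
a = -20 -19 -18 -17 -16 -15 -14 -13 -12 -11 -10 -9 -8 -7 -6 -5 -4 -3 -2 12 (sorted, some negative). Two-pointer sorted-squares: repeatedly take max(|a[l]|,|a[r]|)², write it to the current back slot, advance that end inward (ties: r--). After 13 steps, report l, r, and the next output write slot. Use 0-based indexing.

l=0 r=19: |-20|>|12| out[19]=400, l++
l=1 r=19: |-19|>|12| out[18]=361, l++
l=2 r=19: |-18|>|12| out[17]=324, l++
l=3 r=19: |-17|>|12| out[16]=289, l++
l=4 r=19: |-16|>|12| out[15]=256, l++
l=5 r=19: |-15|>|12| out[14]=225, l++
l=6 r=19: |-14|>|12| out[13]=196, l++
l=7 r=19: |-13|>|12| out[12]=169, l++
l=8 r=19: |-12|<=|12| out[11]=144, r--
l=8 r=18: |-12|>|-2| out[10]=144, l++
l=9 r=18: |-11|>|-2| out[9]=121, l++
l=10 r=18: |-10|>|-2| out[8]=100, l++
l=11 r=18: |-9|>|-2| out[7]=81, l++

l=12, r=18, next write slot=6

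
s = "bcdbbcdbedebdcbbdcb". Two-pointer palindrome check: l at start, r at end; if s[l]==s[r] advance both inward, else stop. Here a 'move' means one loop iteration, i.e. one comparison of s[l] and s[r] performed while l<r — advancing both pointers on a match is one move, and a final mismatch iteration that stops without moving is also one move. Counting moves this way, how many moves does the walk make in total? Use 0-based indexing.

9 moves

[0,18] 'b'=='b' → l++,r--
[1,17] 'c'=='c' → l++,r--
[2,16] 'd'=='d' → l++,r--
[3,15] 'b'=='b' → l++,r--
[4,14] 'b'=='b' → l++,r--
[5,13] 'c'=='c' → l++,r--
[6,12] 'd'=='d' → l++,r--
[7,11] 'b'=='b' → l++,r--
[8,10] 'e'=='e' → l++,r--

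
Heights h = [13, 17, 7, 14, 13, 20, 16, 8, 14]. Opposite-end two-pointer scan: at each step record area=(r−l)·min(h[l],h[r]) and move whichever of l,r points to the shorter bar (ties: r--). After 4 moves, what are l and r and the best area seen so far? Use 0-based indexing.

l=0 r=8: min(13,14)*8=104 best=104 *, l++
l=1 r=8: min(17,14)*7=98 best=104, r--
l=1 r=7: min(17,8)*6=48 best=104, r--
l=1 r=6: min(17,16)*5=80 best=104, r--

l=1, r=5, best area=104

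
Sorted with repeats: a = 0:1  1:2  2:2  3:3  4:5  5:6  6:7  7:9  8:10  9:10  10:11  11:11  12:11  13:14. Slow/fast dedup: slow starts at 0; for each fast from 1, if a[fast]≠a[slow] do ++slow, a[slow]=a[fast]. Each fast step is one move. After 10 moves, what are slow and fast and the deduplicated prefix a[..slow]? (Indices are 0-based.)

slow=0 fast=1: a[fast]=2≠a[slow]=1 write a[1]=2, slow++,fast++
slow=1 fast=2: a[fast]=2=a[slow] dup, fast++
slow=1 fast=3: a[fast]=3≠a[slow]=2 write a[2]=3, slow++,fast++
slow=2 fast=4: a[fast]=5≠a[slow]=3 write a[3]=5, slow++,fast++
slow=3 fast=5: a[fast]=6≠a[slow]=5 write a[4]=6, slow++,fast++
slow=4 fast=6: a[fast]=7≠a[slow]=6 write a[5]=7, slow++,fast++
slow=5 fast=7: a[fast]=9≠a[slow]=7 write a[6]=9, slow++,fast++
slow=6 fast=8: a[fast]=10≠a[slow]=9 write a[7]=10, slow++,fast++
slow=7 fast=9: a[fast]=10=a[slow] dup, fast++
slow=7 fast=10: a[fast]=11≠a[slow]=10 write a[8]=11, slow++,fast++

slow=8, fast=11, prefix=[1, 2, 3, 5, 6, 7, 9, 10, 11]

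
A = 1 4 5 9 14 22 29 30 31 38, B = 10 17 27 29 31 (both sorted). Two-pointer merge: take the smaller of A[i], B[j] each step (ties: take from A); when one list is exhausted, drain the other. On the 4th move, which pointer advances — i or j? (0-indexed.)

i

i=0 j=0: A[i]=1<=B[j]=10 take 1, i++
i=1 j=0: A[i]=4<=B[j]=10 take 4, i++
i=2 j=0: A[i]=5<=B[j]=10 take 5, i++
i=3 j=0: A[i]=9<=B[j]=10 take 9, i++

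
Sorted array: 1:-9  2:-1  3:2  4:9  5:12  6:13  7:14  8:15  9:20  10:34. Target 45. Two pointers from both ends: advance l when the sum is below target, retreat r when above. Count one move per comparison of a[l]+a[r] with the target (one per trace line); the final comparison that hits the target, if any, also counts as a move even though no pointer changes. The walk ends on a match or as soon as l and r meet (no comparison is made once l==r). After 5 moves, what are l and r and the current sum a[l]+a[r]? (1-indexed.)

l=5, r=9, sum=32

[1,10] -9+34=25 <45 → l++
[2,10] -1+34=33 <45 → l++
[3,10] 2+34=36 <45 → l++
[4,10] 9+34=43 <45 → l++
[5,10] 12+34=46 >45 → r--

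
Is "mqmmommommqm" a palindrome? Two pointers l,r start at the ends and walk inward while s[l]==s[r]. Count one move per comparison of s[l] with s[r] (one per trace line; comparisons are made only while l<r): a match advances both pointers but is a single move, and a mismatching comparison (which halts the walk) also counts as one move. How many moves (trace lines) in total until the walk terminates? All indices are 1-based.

l=1 r=12: 'm'=='m', l++,r--
l=2 r=11: 'q'=='q', l++,r--
l=3 r=10: 'm'=='m', l++,r--
l=4 r=9: 'm'=='m', l++,r--
l=5 r=8: 'o'=='o', l++,r--
l=6 r=7: 'm'=='m', l++,r--

6 moves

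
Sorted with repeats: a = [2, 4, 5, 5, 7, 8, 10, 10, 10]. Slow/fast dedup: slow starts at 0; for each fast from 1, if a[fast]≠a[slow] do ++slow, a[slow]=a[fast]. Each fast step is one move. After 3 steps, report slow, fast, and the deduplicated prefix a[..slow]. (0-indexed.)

slow=2, fast=4, prefix=[2, 4, 5]

(s=0,f=1) a[fast]=4≠a[slow]=2 write a[1]=4 → slow++,fast++
(s=1,f=2) a[fast]=5≠a[slow]=4 write a[2]=5 → slow++,fast++
(s=2,f=3) a[fast]=5=a[slow] dup → fast++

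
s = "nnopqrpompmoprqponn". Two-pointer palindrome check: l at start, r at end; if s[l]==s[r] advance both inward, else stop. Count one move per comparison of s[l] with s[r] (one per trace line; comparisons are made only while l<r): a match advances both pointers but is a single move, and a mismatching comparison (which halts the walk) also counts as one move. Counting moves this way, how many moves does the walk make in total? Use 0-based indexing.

9 moves

l=0 r=18: 'n'=='n', l++,r--
l=1 r=17: 'n'=='n', l++,r--
l=2 r=16: 'o'=='o', l++,r--
l=3 r=15: 'p'=='p', l++,r--
l=4 r=14: 'q'=='q', l++,r--
l=5 r=13: 'r'=='r', l++,r--
l=6 r=12: 'p'=='p', l++,r--
l=7 r=11: 'o'=='o', l++,r--
l=8 r=10: 'm'=='m', l++,r--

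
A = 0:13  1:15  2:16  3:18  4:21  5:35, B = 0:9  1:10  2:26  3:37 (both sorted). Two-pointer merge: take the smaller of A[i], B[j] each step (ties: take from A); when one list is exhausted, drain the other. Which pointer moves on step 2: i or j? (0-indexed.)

j

[i=0,j=0] A[i]=13>B[j]=9 take 9 → j++
[i=0,j=1] A[i]=13>B[j]=10 take 10 → j++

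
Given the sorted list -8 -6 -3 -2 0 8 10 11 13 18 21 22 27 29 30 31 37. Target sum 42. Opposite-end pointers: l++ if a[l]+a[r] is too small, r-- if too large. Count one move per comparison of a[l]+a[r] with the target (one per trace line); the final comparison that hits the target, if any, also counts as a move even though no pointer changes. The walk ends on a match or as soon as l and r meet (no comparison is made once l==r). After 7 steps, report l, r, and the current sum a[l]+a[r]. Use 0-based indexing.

l=6, r=15, sum=41

[0,16] -8+37=29 <42 → l++
[1,16] -6+37=31 <42 → l++
[2,16] -3+37=34 <42 → l++
[3,16] -2+37=35 <42 → l++
[4,16] 0+37=37 <42 → l++
[5,16] 8+37=45 >42 → r--
[5,15] 8+31=39 <42 → l++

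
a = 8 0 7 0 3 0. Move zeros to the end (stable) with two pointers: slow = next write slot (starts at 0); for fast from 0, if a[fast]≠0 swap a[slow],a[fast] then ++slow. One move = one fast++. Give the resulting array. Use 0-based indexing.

(s=0,f=0) a[fast]=8≠0 swap→a[0]=8 → slow++,fast++
(s=1,f=1) a[fast]=0 → fast++
(s=1,f=2) a[fast]=7≠0 swap→a[1]=7 → slow++,fast++
(s=2,f=3) a[fast]=0 → fast++
(s=2,f=4) a[fast]=3≠0 swap→a[2]=3 → slow++,fast++
(s=3,f=5) a[fast]=0 → fast++

[8, 7, 3, 0, 0, 0]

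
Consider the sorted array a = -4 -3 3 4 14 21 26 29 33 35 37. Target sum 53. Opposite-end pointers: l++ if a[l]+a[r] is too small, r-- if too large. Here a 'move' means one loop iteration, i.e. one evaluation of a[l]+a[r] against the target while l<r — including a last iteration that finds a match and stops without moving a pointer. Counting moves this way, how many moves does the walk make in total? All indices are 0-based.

10 moves

[0,10] -4+37=33 <53 → l++
[1,10] -3+37=34 <53 → l++
[2,10] 3+37=40 <53 → l++
[3,10] 4+37=41 <53 → l++
[4,10] 14+37=51 <53 → l++
[5,10] 21+37=58 >53 → r--
[5,9] 21+35=56 >53 → r--
[5,8] 21+33=54 >53 → r--
[5,7] 21+29=50 <53 → l++
[6,7] 26+29=55 >53 → r--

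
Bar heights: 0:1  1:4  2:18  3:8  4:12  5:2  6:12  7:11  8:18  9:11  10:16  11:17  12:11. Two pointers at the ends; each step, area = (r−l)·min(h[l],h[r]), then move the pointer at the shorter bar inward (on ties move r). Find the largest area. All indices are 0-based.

max area = 153

l=0 r=12: min(1,11)*12=12 best=12 *, l++
l=1 r=12: min(4,11)*11=44 best=44 *, l++
l=2 r=12: min(18,11)*10=110 best=110 *, r--
l=2 r=11: min(18,17)*9=153 best=153 *, r--
l=2 r=10: min(18,16)*8=128 best=153, r--
l=2 r=9: min(18,11)*7=77 best=153, r--
l=2 r=8: min(18,18)*6=108 best=153, r--
l=2 r=7: min(18,11)*5=55 best=153, r--
l=2 r=6: min(18,12)*4=48 best=153, r--
l=2 r=5: min(18,2)*3=6 best=153, r--
l=2 r=4: min(18,12)*2=24 best=153, r--
l=2 r=3: min(18,8)*1=8 best=153, r--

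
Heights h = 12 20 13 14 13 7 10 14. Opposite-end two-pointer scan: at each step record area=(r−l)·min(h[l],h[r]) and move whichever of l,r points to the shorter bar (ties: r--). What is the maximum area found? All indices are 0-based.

max area = 84

[0,7] min(12,14)*7=84 best=84 * → l++
[1,7] min(20,14)*6=84 best=84 → r--
[1,6] min(20,10)*5=50 best=84 → r--
[1,5] min(20,7)*4=28 best=84 → r--
[1,4] min(20,13)*3=39 best=84 → r--
[1,3] min(20,14)*2=28 best=84 → r--
[1,2] min(20,13)*1=13 best=84 → r--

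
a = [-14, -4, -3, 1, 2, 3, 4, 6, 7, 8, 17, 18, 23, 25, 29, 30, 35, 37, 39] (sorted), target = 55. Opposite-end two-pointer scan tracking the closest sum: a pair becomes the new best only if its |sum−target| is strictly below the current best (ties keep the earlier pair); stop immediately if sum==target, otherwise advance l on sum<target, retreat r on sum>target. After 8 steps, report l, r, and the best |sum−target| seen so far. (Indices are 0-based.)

l=8, r=18, best |Δ|=10

l=0 r=18: -14+39=25 d=30 *, l++
l=1 r=18: -4+39=35 d=20 *, l++
l=2 r=18: -3+39=36 d=19 *, l++
l=3 r=18: 1+39=40 d=15 *, l++
l=4 r=18: 2+39=41 d=14 *, l++
l=5 r=18: 3+39=42 d=13 *, l++
l=6 r=18: 4+39=43 d=12 *, l++
l=7 r=18: 6+39=45 d=10 *, l++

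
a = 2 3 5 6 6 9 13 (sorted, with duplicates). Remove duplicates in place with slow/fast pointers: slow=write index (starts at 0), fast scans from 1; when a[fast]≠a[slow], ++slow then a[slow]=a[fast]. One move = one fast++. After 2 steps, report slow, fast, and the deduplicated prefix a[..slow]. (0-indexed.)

slow=2, fast=3, prefix=[2, 3, 5]

slow=0 fast=1: a[fast]=3≠a[slow]=2 write a[1]=3, slow++,fast++
slow=1 fast=2: a[fast]=5≠a[slow]=3 write a[2]=5, slow++,fast++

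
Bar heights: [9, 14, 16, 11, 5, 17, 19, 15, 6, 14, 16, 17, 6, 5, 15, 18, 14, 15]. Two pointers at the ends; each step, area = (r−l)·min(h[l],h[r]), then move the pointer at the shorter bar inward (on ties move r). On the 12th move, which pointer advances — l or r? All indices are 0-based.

l=0 r=17: min(9,15)*17=153 best=153 *, l++
l=1 r=17: min(14,15)*16=224 best=224 *, l++
l=2 r=17: min(16,15)*15=225 best=225 *, r--
l=2 r=16: min(16,14)*14=196 best=225, r--
l=2 r=15: min(16,18)*13=208 best=225, l++
l=3 r=15: min(11,18)*12=132 best=225, l++
l=4 r=15: min(5,18)*11=55 best=225, l++
l=5 r=15: min(17,18)*10=170 best=225, l++
l=6 r=15: min(19,18)*9=162 best=225, r--
l=6 r=14: min(19,15)*8=120 best=225, r--
l=6 r=13: min(19,5)*7=35 best=225, r--
l=6 r=12: min(19,6)*6=36 best=225, r--

r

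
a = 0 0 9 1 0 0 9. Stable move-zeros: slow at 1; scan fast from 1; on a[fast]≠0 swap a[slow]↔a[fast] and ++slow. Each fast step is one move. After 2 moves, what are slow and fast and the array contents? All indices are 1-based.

(s=1,f=1) a[fast]=0 → fast++
(s=1,f=2) a[fast]=0 → fast++

slow=1, fast=3, a=[0, 0, 9, 1, 0, 0, 9]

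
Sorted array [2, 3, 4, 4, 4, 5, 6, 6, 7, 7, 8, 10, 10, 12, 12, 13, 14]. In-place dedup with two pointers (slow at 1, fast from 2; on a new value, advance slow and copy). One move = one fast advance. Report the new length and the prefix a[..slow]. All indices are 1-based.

(s=1,f=2) a[fast]=3≠a[slow]=2 write a[2]=3 → slow++,fast++
(s=2,f=3) a[fast]=4≠a[slow]=3 write a[3]=4 → slow++,fast++
(s=3,f=4) a[fast]=4=a[slow] dup → fast++
(s=3,f=5) a[fast]=4=a[slow] dup → fast++
(s=3,f=6) a[fast]=5≠a[slow]=4 write a[4]=5 → slow++,fast++
(s=4,f=7) a[fast]=6≠a[slow]=5 write a[5]=6 → slow++,fast++
(s=5,f=8) a[fast]=6=a[slow] dup → fast++
(s=5,f=9) a[fast]=7≠a[slow]=6 write a[6]=7 → slow++,fast++
(s=6,f=10) a[fast]=7=a[slow] dup → fast++
(s=6,f=11) a[fast]=8≠a[slow]=7 write a[7]=8 → slow++,fast++
(s=7,f=12) a[fast]=10≠a[slow]=8 write a[8]=10 → slow++,fast++
(s=8,f=13) a[fast]=10=a[slow] dup → fast++
(s=8,f=14) a[fast]=12≠a[slow]=10 write a[9]=12 → slow++,fast++
(s=9,f=15) a[fast]=12=a[slow] dup → fast++
(s=9,f=16) a[fast]=13≠a[slow]=12 write a[10]=13 → slow++,fast++
(s=10,f=17) a[fast]=14≠a[slow]=13 write a[11]=14 → slow++,fast++

length 11; prefix = [2, 3, 4, 5, 6, 7, 8, 10, 12, 13, 14]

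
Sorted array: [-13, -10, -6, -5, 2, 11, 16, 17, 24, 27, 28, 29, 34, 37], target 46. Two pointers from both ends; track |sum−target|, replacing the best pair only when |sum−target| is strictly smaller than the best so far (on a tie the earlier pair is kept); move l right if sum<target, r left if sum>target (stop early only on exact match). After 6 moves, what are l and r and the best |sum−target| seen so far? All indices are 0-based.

l=0 r=13: -13+37=24 d=22 *, l++
l=1 r=13: -10+37=27 d=19 *, l++
l=2 r=13: -6+37=31 d=15 *, l++
l=3 r=13: -5+37=32 d=14 *, l++
l=4 r=13: 2+37=39 d=7 *, l++
l=5 r=13: 11+37=48 d=2 *, r--

l=5, r=12, best |Δ|=2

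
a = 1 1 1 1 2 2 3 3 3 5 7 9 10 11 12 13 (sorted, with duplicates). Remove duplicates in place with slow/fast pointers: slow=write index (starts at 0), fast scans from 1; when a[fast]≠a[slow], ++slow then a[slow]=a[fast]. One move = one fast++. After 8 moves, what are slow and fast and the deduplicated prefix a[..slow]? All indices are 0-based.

slow=2, fast=9, prefix=[1, 2, 3]

slow=0 fast=1: a[fast]=1=a[slow] dup, fast++
slow=0 fast=2: a[fast]=1=a[slow] dup, fast++
slow=0 fast=3: a[fast]=1=a[slow] dup, fast++
slow=0 fast=4: a[fast]=2≠a[slow]=1 write a[1]=2, slow++,fast++
slow=1 fast=5: a[fast]=2=a[slow] dup, fast++
slow=1 fast=6: a[fast]=3≠a[slow]=2 write a[2]=3, slow++,fast++
slow=2 fast=7: a[fast]=3=a[slow] dup, fast++
slow=2 fast=8: a[fast]=3=a[slow] dup, fast++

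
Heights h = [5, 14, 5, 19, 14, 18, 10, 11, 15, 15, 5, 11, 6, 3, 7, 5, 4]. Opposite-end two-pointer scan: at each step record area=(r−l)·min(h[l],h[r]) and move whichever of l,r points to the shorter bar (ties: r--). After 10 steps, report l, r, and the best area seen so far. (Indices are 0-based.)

l=0 r=16: min(5,4)*16=64 best=64 *, r--
l=0 r=15: min(5,5)*15=75 best=75 *, r--
l=0 r=14: min(5,7)*14=70 best=75, l++
l=1 r=14: min(14,7)*13=91 best=91 *, r--
l=1 r=13: min(14,3)*12=36 best=91, r--
l=1 r=12: min(14,6)*11=66 best=91, r--
l=1 r=11: min(14,11)*10=110 best=110 *, r--
l=1 r=10: min(14,5)*9=45 best=110, r--
l=1 r=9: min(14,15)*8=112 best=112 *, l++
l=2 r=9: min(5,15)*7=35 best=112, l++

l=3, r=9, best area=112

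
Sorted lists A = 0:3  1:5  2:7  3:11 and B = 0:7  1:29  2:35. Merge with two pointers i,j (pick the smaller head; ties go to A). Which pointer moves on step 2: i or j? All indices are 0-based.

[i=0,j=0] A[i]=3<=B[j]=7 take 3 → i++
[i=1,j=0] A[i]=5<=B[j]=7 take 5 → i++

i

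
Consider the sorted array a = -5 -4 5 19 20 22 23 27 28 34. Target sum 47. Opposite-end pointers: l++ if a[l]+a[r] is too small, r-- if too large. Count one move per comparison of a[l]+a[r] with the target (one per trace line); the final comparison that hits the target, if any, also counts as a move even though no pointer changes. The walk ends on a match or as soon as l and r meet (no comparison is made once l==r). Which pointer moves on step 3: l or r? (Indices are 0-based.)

[0,9] -5+34=29 <47 → l++
[1,9] -4+34=30 <47 → l++
[2,9] 5+34=39 <47 → l++

l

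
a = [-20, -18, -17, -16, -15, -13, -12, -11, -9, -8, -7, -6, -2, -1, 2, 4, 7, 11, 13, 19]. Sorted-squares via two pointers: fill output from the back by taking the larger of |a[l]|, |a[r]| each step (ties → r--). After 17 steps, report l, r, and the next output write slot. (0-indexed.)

l=0 r=19: |-20|>|19| out[19]=400, l++
l=1 r=19: |-18|<=|19| out[18]=361, r--
l=1 r=18: |-18|>|13| out[17]=324, l++
l=2 r=18: |-17|>|13| out[16]=289, l++
l=3 r=18: |-16|>|13| out[15]=256, l++
l=4 r=18: |-15|>|13| out[14]=225, l++
l=5 r=18: |-13|<=|13| out[13]=169, r--
l=5 r=17: |-13|>|11| out[12]=169, l++
l=6 r=17: |-12|>|11| out[11]=144, l++
l=7 r=17: |-11|<=|11| out[10]=121, r--
l=7 r=16: |-11|>|7| out[9]=121, l++
l=8 r=16: |-9|>|7| out[8]=81, l++
l=9 r=16: |-8|>|7| out[7]=64, l++
l=10 r=16: |-7|<=|7| out[6]=49, r--
l=10 r=15: |-7|>|4| out[5]=49, l++
l=11 r=15: |-6|>|4| out[4]=36, l++
l=12 r=15: |-2|<=|4| out[3]=16, r--

l=12, r=14, next write slot=2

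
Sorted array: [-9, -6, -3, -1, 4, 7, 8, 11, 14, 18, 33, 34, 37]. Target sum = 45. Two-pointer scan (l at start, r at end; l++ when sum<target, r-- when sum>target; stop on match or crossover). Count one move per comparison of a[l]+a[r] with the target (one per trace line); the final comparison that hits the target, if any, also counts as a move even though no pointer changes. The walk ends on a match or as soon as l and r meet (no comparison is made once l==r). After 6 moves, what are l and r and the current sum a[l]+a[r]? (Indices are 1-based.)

l=7, r=13, sum=45

l=1 r=13: -9+37=28 <45, l++
l=2 r=13: -6+37=31 <45, l++
l=3 r=13: -3+37=34 <45, l++
l=4 r=13: -1+37=36 <45, l++
l=5 r=13: 4+37=41 <45, l++
l=6 r=13: 7+37=44 <45, l++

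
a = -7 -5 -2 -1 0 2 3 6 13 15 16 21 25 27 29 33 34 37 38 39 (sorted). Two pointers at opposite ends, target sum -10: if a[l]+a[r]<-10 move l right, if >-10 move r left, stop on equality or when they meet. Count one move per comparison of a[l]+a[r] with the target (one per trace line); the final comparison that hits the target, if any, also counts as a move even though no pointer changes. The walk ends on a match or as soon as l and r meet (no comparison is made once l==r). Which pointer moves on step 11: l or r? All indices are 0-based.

r

l=0 r=19: -7+39=32 >-10, r--
l=0 r=18: -7+38=31 >-10, r--
l=0 r=17: -7+37=30 >-10, r--
l=0 r=16: -7+34=27 >-10, r--
l=0 r=15: -7+33=26 >-10, r--
l=0 r=14: -7+29=22 >-10, r--
l=0 r=13: -7+27=20 >-10, r--
l=0 r=12: -7+25=18 >-10, r--
l=0 r=11: -7+21=14 >-10, r--
l=0 r=10: -7+16=9 >-10, r--
l=0 r=9: -7+15=8 >-10, r--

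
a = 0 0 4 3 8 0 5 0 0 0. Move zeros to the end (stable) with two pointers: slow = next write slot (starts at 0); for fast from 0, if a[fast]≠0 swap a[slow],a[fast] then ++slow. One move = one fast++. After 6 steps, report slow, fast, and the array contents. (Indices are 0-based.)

slow=3, fast=6, a=[4, 3, 8, 0, 0, 0, 5, 0, 0, 0]

slow=0 fast=0: a[fast]=0, fast++
slow=0 fast=1: a[fast]=0, fast++
slow=0 fast=2: a[fast]=4≠0 swap→a[0]=4, slow++,fast++
slow=1 fast=3: a[fast]=3≠0 swap→a[1]=3, slow++,fast++
slow=2 fast=4: a[fast]=8≠0 swap→a[2]=8, slow++,fast++
slow=3 fast=5: a[fast]=0, fast++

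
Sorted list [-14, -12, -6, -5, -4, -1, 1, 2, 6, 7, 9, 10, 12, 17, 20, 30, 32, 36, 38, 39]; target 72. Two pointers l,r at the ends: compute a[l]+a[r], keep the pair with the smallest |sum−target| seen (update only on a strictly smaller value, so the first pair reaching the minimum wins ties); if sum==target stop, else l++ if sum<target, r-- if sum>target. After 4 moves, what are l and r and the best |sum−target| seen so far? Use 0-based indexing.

l=0 r=19: -14+39=25 d=47 *, l++
l=1 r=19: -12+39=27 d=45 *, l++
l=2 r=19: -6+39=33 d=39 *, l++
l=3 r=19: -5+39=34 d=38 *, l++

l=4, r=19, best |Δ|=38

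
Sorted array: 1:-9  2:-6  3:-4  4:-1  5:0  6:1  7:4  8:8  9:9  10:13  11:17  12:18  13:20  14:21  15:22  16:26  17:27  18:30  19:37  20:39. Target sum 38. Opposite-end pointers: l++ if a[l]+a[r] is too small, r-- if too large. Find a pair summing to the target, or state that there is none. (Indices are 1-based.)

(-1, 39)

[1,20] -9+39=30 <38 → l++
[2,20] -6+39=33 <38 → l++
[3,20] -4+39=35 <38 → l++
[4,20] -1+39=38 → found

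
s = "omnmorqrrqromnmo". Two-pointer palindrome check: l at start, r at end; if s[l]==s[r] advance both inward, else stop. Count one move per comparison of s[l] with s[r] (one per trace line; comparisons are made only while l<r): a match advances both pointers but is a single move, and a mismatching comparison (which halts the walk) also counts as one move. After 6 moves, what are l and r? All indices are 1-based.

l=7, r=10

l=1 r=16: 'o'=='o', l++,r--
l=2 r=15: 'm'=='m', l++,r--
l=3 r=14: 'n'=='n', l++,r--
l=4 r=13: 'm'=='m', l++,r--
l=5 r=12: 'o'=='o', l++,r--
l=6 r=11: 'r'=='r', l++,r--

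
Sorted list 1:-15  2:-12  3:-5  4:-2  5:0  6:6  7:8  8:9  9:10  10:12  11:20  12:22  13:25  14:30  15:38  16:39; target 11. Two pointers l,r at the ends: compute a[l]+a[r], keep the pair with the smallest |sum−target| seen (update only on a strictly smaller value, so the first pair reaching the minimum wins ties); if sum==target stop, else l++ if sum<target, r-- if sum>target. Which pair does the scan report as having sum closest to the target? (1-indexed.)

l=1 r=16: -15+39=24 d=13 *, r--
l=1 r=15: -15+38=23 d=12 *, r--
l=1 r=14: -15+30=15 d=4 *, r--
l=1 r=13: -15+25=10 d=1 *, l++
l=2 r=13: -12+25=13 d=2, r--
l=2 r=12: -12+22=10 d=1, l++
l=3 r=12: -5+22=17 d=6, r--
l=3 r=11: -5+20=15 d=4, r--
l=3 r=10: -5+12=7 d=4, l++
l=4 r=10: -2+12=10 d=1, l++
l=5 r=10: 0+12=12 d=1, r--
l=5 r=9: 0+10=10 d=1, l++
l=6 r=9: 6+10=16 d=5, r--
l=6 r=8: 6+9=15 d=4, r--
l=6 r=7: 6+8=14 d=3, r--

pair (-15, 25) with sum 10 (|Δ|=1)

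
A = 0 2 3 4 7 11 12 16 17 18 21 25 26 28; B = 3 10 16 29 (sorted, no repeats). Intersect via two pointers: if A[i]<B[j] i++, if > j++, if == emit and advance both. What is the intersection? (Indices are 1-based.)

intersection = [3, 16]

i=1 j=1: 0<3, i++
i=2 j=1: 2<3, i++
i=3 j=1: 3==3 emit, i++,j++
i=4 j=2: 4<10, i++
i=5 j=2: 7<10, i++
i=6 j=2: 11>10, j++
i=6 j=3: 11<16, i++
i=7 j=3: 12<16, i++
i=8 j=3: 16==16 emit, i++,j++
i=9 j=4: 17<29, i++
i=10 j=4: 18<29, i++
i=11 j=4: 21<29, i++
i=12 j=4: 25<29, i++
i=13 j=4: 26<29, i++
i=14 j=4: 28<29, i++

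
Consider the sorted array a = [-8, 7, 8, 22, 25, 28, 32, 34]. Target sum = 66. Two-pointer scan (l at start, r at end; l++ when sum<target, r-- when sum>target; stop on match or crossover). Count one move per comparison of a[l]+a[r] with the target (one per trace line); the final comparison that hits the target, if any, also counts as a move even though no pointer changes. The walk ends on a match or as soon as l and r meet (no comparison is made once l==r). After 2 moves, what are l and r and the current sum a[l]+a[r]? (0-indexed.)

l=2, r=7, sum=42

l=0 r=7: -8+34=26 <66, l++
l=1 r=7: 7+34=41 <66, l++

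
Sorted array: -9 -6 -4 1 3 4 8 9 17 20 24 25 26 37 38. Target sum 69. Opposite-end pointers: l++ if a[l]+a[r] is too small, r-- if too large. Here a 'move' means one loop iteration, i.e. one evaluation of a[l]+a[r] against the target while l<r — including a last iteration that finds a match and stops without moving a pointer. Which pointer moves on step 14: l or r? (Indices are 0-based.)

r

l=0 r=14: -9+38=29 <69, l++
l=1 r=14: -6+38=32 <69, l++
l=2 r=14: -4+38=34 <69, l++
l=3 r=14: 1+38=39 <69, l++
l=4 r=14: 3+38=41 <69, l++
l=5 r=14: 4+38=42 <69, l++
l=6 r=14: 8+38=46 <69, l++
l=7 r=14: 9+38=47 <69, l++
l=8 r=14: 17+38=55 <69, l++
l=9 r=14: 20+38=58 <69, l++
l=10 r=14: 24+38=62 <69, l++
l=11 r=14: 25+38=63 <69, l++
l=12 r=14: 26+38=64 <69, l++
l=13 r=14: 37+38=75 >69, r--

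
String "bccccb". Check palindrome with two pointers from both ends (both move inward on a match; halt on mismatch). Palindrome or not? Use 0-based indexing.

palindrome

[0,5] 'b'=='b' → l++,r--
[1,4] 'c'=='c' → l++,r--
[2,3] 'c'=='c' → l++,r--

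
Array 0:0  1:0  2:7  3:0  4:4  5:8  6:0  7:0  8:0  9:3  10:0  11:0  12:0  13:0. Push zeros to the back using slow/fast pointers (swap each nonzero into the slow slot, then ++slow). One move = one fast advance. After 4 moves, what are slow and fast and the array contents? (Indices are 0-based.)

slow=1, fast=4, a=[7, 0, 0, 0, 4, 8, 0, 0, 0, 3, 0, 0, 0, 0]

(s=0,f=0) a[fast]=0 → fast++
(s=0,f=1) a[fast]=0 → fast++
(s=0,f=2) a[fast]=7≠0 swap→a[0]=7 → slow++,fast++
(s=1,f=3) a[fast]=0 → fast++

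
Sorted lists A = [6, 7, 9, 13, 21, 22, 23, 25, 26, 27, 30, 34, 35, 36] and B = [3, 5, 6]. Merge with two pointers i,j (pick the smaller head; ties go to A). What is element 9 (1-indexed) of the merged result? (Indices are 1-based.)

merged[9] = 22

[i=1,j=1] A[i]=6>B[j]=3 take 3 → j++
[i=1,j=2] A[i]=6>B[j]=5 take 5 → j++
[i=1,j=3] A[i]=6<=B[j]=6 take 6 → i++
[i=2,j=3] A[i]=7>B[j]=6 take 6 → j++
[i=2,j=4] B done, take A[i]=7 → i++
[i=3,j=4] B done, take A[i]=9 → i++
[i=4,j=4] B done, take A[i]=13 → i++
[i=5,j=4] B done, take A[i]=21 → i++
[i=6,j=4] B done, take A[i]=22 → i++
[i=7,j=4] B done, take A[i]=23 → i++
[i=8,j=4] B done, take A[i]=25 → i++
[i=9,j=4] B done, take A[i]=26 → i++
[i=10,j=4] B done, take A[i]=27 → i++
[i=11,j=4] B done, take A[i]=30 → i++
[i=12,j=4] B done, take A[i]=34 → i++
[i=13,j=4] B done, take A[i]=35 → i++
[i=14,j=4] B done, take A[i]=36 → i++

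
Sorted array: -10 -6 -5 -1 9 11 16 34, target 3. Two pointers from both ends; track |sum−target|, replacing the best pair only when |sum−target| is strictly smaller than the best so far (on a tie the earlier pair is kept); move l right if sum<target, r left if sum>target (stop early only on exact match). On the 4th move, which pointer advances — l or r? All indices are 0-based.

r

[0,7] -10+34=24 d=21 * → r--
[0,6] -10+16=6 d=3 * → r--
[0,5] -10+11=1 d=2 * → l++
[1,5] -6+11=5 d=2 → r--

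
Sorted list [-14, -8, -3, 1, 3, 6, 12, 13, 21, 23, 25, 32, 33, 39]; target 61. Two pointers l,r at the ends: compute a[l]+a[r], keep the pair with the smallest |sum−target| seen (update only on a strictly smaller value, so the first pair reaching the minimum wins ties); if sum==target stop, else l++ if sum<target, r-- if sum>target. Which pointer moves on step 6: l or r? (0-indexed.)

l

l=0 r=13: -14+39=25 d=36 *, l++
l=1 r=13: -8+39=31 d=30 *, l++
l=2 r=13: -3+39=36 d=25 *, l++
l=3 r=13: 1+39=40 d=21 *, l++
l=4 r=13: 3+39=42 d=19 *, l++
l=5 r=13: 6+39=45 d=16 *, l++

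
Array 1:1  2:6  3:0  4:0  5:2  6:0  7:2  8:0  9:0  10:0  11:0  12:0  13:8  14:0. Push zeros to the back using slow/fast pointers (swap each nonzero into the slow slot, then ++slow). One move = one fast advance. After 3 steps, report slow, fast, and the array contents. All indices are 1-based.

slow=3, fast=4, a=[1, 6, 0, 0, 2, 0, 2, 0, 0, 0, 0, 0, 8, 0]

(s=1,f=1) a[fast]=1≠0 swap→a[1]=1 → slow++,fast++
(s=2,f=2) a[fast]=6≠0 swap→a[2]=6 → slow++,fast++
(s=3,f=3) a[fast]=0 → fast++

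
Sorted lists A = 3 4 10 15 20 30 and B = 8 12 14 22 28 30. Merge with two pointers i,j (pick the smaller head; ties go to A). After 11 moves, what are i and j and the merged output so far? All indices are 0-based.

[i=0,j=0] A[i]=3<=B[j]=8 take 3 → i++
[i=1,j=0] A[i]=4<=B[j]=8 take 4 → i++
[i=2,j=0] A[i]=10>B[j]=8 take 8 → j++
[i=2,j=1] A[i]=10<=B[j]=12 take 10 → i++
[i=3,j=1] A[i]=15>B[j]=12 take 12 → j++
[i=3,j=2] A[i]=15>B[j]=14 take 14 → j++
[i=3,j=3] A[i]=15<=B[j]=22 take 15 → i++
[i=4,j=3] A[i]=20<=B[j]=22 take 20 → i++
[i=5,j=3] A[i]=30>B[j]=22 take 22 → j++
[i=5,j=4] A[i]=30>B[j]=28 take 28 → j++
[i=5,j=5] A[i]=30<=B[j]=30 take 30 → i++

i=6, j=5, merged so far=[3, 4, 8, 10, 12, 14, 15, 20, 22, 28, 30]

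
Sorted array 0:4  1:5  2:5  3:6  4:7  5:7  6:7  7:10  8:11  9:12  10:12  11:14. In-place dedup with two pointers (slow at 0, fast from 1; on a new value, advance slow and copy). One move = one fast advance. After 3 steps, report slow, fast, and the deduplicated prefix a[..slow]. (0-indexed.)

(s=0,f=1) a[fast]=5≠a[slow]=4 write a[1]=5 → slow++,fast++
(s=1,f=2) a[fast]=5=a[slow] dup → fast++
(s=1,f=3) a[fast]=6≠a[slow]=5 write a[2]=6 → slow++,fast++

slow=2, fast=4, prefix=[4, 5, 6]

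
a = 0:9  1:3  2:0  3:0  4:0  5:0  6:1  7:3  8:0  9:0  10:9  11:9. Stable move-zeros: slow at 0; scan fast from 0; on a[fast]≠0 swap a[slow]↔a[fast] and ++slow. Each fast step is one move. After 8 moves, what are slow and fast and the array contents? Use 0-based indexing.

slow=0 fast=0: a[fast]=9≠0 swap→a[0]=9, slow++,fast++
slow=1 fast=1: a[fast]=3≠0 swap→a[1]=3, slow++,fast++
slow=2 fast=2: a[fast]=0, fast++
slow=2 fast=3: a[fast]=0, fast++
slow=2 fast=4: a[fast]=0, fast++
slow=2 fast=5: a[fast]=0, fast++
slow=2 fast=6: a[fast]=1≠0 swap→a[2]=1, slow++,fast++
slow=3 fast=7: a[fast]=3≠0 swap→a[3]=3, slow++,fast++

slow=4, fast=8, a=[9, 3, 1, 3, 0, 0, 0, 0, 0, 0, 9, 9]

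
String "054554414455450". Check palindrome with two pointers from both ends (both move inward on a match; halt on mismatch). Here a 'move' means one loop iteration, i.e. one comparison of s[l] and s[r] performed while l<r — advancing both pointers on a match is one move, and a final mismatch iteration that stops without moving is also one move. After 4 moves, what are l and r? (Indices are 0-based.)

l=4, r=10

l=0 r=14: '0'=='0', l++,r--
l=1 r=13: '5'=='5', l++,r--
l=2 r=12: '4'=='4', l++,r--
l=3 r=11: '5'=='5', l++,r--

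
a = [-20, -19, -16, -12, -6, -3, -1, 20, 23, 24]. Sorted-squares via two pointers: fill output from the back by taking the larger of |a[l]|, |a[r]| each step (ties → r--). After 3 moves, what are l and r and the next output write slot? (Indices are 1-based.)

l=1 r=10: |-20|<=|24| out[10]=576, r--
l=1 r=9: |-20|<=|23| out[9]=529, r--
l=1 r=8: |-20|<=|20| out[8]=400, r--

l=1, r=7, next write slot=7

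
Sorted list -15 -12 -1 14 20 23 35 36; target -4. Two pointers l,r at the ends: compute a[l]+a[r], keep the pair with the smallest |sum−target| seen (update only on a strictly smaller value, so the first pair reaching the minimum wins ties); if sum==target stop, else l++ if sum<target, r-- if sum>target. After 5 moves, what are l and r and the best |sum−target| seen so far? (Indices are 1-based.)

[1,8] -15+36=21 d=25 * → r--
[1,7] -15+35=20 d=24 * → r--
[1,6] -15+23=8 d=12 * → r--
[1,5] -15+20=5 d=9 * → r--
[1,4] -15+14=-1 d=3 * → r--

l=1, r=3, best |Δ|=3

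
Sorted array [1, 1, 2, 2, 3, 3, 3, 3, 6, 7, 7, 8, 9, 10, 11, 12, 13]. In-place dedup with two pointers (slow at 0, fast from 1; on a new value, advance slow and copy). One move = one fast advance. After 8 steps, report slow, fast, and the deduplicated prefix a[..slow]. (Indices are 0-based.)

slow=3, fast=9, prefix=[1, 2, 3, 6]

slow=0 fast=1: a[fast]=1=a[slow] dup, fast++
slow=0 fast=2: a[fast]=2≠a[slow]=1 write a[1]=2, slow++,fast++
slow=1 fast=3: a[fast]=2=a[slow] dup, fast++
slow=1 fast=4: a[fast]=3≠a[slow]=2 write a[2]=3, slow++,fast++
slow=2 fast=5: a[fast]=3=a[slow] dup, fast++
slow=2 fast=6: a[fast]=3=a[slow] dup, fast++
slow=2 fast=7: a[fast]=3=a[slow] dup, fast++
slow=2 fast=8: a[fast]=6≠a[slow]=3 write a[3]=6, slow++,fast++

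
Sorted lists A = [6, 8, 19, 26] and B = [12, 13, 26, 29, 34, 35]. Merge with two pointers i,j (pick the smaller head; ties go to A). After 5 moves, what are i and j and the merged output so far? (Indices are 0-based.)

i=0 j=0: A[i]=6<=B[j]=12 take 6, i++
i=1 j=0: A[i]=8<=B[j]=12 take 8, i++
i=2 j=0: A[i]=19>B[j]=12 take 12, j++
i=2 j=1: A[i]=19>B[j]=13 take 13, j++
i=2 j=2: A[i]=19<=B[j]=26 take 19, i++

i=3, j=2, merged so far=[6, 8, 12, 13, 19]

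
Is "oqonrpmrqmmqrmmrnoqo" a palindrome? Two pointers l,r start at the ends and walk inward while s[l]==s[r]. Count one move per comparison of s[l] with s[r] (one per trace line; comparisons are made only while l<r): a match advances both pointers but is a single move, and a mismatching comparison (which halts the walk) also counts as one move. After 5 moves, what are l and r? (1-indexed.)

l=6, r=15

l=1 r=20: 'o'=='o', l++,r--
l=2 r=19: 'q'=='q', l++,r--
l=3 r=18: 'o'=='o', l++,r--
l=4 r=17: 'n'=='n', l++,r--
l=5 r=16: 'r'=='r', l++,r--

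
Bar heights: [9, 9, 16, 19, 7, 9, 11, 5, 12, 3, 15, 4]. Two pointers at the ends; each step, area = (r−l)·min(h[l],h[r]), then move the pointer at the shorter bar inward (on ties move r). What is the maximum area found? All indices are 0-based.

[0,11] min(9,4)*11=44 best=44 * → r--
[0,10] min(9,15)*10=90 best=90 * → l++
[1,10] min(9,15)*9=81 best=90 → l++
[2,10] min(16,15)*8=120 best=120 * → r--
[2,9] min(16,3)*7=21 best=120 → r--
[2,8] min(16,12)*6=72 best=120 → r--
[2,7] min(16,5)*5=25 best=120 → r--
[2,6] min(16,11)*4=44 best=120 → r--
[2,5] min(16,9)*3=27 best=120 → r--
[2,4] min(16,7)*2=14 best=120 → r--
[2,3] min(16,19)*1=16 best=120 → l++

max area = 120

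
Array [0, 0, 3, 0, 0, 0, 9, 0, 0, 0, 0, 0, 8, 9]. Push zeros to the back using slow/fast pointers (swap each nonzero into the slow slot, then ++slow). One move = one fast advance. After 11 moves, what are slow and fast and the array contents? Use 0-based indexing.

slow=2, fast=11, a=[3, 9, 0, 0, 0, 0, 0, 0, 0, 0, 0, 0, 8, 9]

slow=0 fast=0: a[fast]=0, fast++
slow=0 fast=1: a[fast]=0, fast++
slow=0 fast=2: a[fast]=3≠0 swap→a[0]=3, slow++,fast++
slow=1 fast=3: a[fast]=0, fast++
slow=1 fast=4: a[fast]=0, fast++
slow=1 fast=5: a[fast]=0, fast++
slow=1 fast=6: a[fast]=9≠0 swap→a[1]=9, slow++,fast++
slow=2 fast=7: a[fast]=0, fast++
slow=2 fast=8: a[fast]=0, fast++
slow=2 fast=9: a[fast]=0, fast++
slow=2 fast=10: a[fast]=0, fast++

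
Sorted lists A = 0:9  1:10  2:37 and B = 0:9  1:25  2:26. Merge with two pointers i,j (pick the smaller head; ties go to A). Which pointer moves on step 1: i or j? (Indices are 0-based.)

i

[i=0,j=0] A[i]=9<=B[j]=9 take 9 → i++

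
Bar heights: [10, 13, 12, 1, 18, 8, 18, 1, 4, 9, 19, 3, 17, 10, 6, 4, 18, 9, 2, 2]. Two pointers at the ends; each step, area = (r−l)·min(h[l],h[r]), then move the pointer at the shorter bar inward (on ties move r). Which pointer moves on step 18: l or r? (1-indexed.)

l=1 r=20: min(10,2)*19=38 best=38 *, r--
l=1 r=19: min(10,2)*18=36 best=38, r--
l=1 r=18: min(10,9)*17=153 best=153 *, r--
l=1 r=17: min(10,18)*16=160 best=160 *, l++
l=2 r=17: min(13,18)*15=195 best=195 *, l++
l=3 r=17: min(12,18)*14=168 best=195, l++
l=4 r=17: min(1,18)*13=13 best=195, l++
l=5 r=17: min(18,18)*12=216 best=216 *, r--
l=5 r=16: min(18,4)*11=44 best=216, r--
l=5 r=15: min(18,6)*10=60 best=216, r--
l=5 r=14: min(18,10)*9=90 best=216, r--
l=5 r=13: min(18,17)*8=136 best=216, r--
l=5 r=12: min(18,3)*7=21 best=216, r--
l=5 r=11: min(18,19)*6=108 best=216, l++
l=6 r=11: min(8,19)*5=40 best=216, l++
l=7 r=11: min(18,19)*4=72 best=216, l++
l=8 r=11: min(1,19)*3=3 best=216, l++
l=9 r=11: min(4,19)*2=8 best=216, l++

l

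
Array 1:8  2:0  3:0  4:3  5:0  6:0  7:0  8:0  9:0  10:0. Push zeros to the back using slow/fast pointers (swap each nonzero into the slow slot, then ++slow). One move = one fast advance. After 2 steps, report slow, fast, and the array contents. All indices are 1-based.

(s=1,f=1) a[fast]=8≠0 swap→a[1]=8 → slow++,fast++
(s=2,f=2) a[fast]=0 → fast++

slow=2, fast=3, a=[8, 0, 0, 3, 0, 0, 0, 0, 0, 0]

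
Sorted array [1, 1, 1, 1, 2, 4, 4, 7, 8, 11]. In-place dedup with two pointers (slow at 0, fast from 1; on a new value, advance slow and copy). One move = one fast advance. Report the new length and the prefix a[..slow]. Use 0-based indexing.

length 6; prefix = [1, 2, 4, 7, 8, 11]

slow=0 fast=1: a[fast]=1=a[slow] dup, fast++
slow=0 fast=2: a[fast]=1=a[slow] dup, fast++
slow=0 fast=3: a[fast]=1=a[slow] dup, fast++
slow=0 fast=4: a[fast]=2≠a[slow]=1 write a[1]=2, slow++,fast++
slow=1 fast=5: a[fast]=4≠a[slow]=2 write a[2]=4, slow++,fast++
slow=2 fast=6: a[fast]=4=a[slow] dup, fast++
slow=2 fast=7: a[fast]=7≠a[slow]=4 write a[3]=7, slow++,fast++
slow=3 fast=8: a[fast]=8≠a[slow]=7 write a[4]=8, slow++,fast++
slow=4 fast=9: a[fast]=11≠a[slow]=8 write a[5]=11, slow++,fast++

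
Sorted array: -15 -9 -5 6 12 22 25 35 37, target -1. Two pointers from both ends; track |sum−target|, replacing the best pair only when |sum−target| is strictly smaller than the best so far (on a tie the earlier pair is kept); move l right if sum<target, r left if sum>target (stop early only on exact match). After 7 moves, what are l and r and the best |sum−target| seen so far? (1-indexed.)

l=1 r=9: -15+37=22 d=23 *, r--
l=1 r=8: -15+35=20 d=21 *, r--
l=1 r=7: -15+25=10 d=11 *, r--
l=1 r=6: -15+22=7 d=8 *, r--
l=1 r=5: -15+12=-3 d=2 *, l++
l=2 r=5: -9+12=3 d=4, r--
l=2 r=4: -9+6=-3 d=2, l++

l=3, r=4, best |Δ|=2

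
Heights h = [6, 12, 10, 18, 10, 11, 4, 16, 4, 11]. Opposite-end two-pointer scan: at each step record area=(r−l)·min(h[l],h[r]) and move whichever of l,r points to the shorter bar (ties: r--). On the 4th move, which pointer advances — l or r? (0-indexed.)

[0,9] min(6,11)*9=54 best=54 * → l++
[1,9] min(12,11)*8=88 best=88 * → r--
[1,8] min(12,4)*7=28 best=88 → r--
[1,7] min(12,16)*6=72 best=88 → l++

l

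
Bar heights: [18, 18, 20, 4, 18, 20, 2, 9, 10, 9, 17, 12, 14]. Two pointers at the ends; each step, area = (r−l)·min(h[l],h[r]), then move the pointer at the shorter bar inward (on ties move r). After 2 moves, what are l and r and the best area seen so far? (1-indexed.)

l=1 r=13: min(18,14)*12=168 best=168 *, r--
l=1 r=12: min(18,12)*11=132 best=168, r--

l=1, r=11, best area=168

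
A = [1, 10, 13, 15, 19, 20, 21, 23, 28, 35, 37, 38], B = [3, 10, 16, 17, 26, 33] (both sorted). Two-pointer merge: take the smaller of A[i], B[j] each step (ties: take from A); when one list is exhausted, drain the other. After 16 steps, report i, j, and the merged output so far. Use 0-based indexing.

[i=0,j=0] A[i]=1<=B[j]=3 take 1 → i++
[i=1,j=0] A[i]=10>B[j]=3 take 3 → j++
[i=1,j=1] A[i]=10<=B[j]=10 take 10 → i++
[i=2,j=1] A[i]=13>B[j]=10 take 10 → j++
[i=2,j=2] A[i]=13<=B[j]=16 take 13 → i++
[i=3,j=2] A[i]=15<=B[j]=16 take 15 → i++
[i=4,j=2] A[i]=19>B[j]=16 take 16 → j++
[i=4,j=3] A[i]=19>B[j]=17 take 17 → j++
[i=4,j=4] A[i]=19<=B[j]=26 take 19 → i++
[i=5,j=4] A[i]=20<=B[j]=26 take 20 → i++
[i=6,j=4] A[i]=21<=B[j]=26 take 21 → i++
[i=7,j=4] A[i]=23<=B[j]=26 take 23 → i++
[i=8,j=4] A[i]=28>B[j]=26 take 26 → j++
[i=8,j=5] A[i]=28<=B[j]=33 take 28 → i++
[i=9,j=5] A[i]=35>B[j]=33 take 33 → j++
[i=9,j=6] B done, take A[i]=35 → i++

i=10, j=6, merged so far=[1, 3, 10, 10, 13, 15, 16, 17, 19, 20, 21, 23, 26, 28, 33, 35]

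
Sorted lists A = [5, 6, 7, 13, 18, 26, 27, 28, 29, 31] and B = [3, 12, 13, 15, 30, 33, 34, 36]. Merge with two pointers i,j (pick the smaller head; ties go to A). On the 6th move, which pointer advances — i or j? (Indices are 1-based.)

i=1 j=1: A[i]=5>B[j]=3 take 3, j++
i=1 j=2: A[i]=5<=B[j]=12 take 5, i++
i=2 j=2: A[i]=6<=B[j]=12 take 6, i++
i=3 j=2: A[i]=7<=B[j]=12 take 7, i++
i=4 j=2: A[i]=13>B[j]=12 take 12, j++
i=4 j=3: A[i]=13<=B[j]=13 take 13, i++

i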